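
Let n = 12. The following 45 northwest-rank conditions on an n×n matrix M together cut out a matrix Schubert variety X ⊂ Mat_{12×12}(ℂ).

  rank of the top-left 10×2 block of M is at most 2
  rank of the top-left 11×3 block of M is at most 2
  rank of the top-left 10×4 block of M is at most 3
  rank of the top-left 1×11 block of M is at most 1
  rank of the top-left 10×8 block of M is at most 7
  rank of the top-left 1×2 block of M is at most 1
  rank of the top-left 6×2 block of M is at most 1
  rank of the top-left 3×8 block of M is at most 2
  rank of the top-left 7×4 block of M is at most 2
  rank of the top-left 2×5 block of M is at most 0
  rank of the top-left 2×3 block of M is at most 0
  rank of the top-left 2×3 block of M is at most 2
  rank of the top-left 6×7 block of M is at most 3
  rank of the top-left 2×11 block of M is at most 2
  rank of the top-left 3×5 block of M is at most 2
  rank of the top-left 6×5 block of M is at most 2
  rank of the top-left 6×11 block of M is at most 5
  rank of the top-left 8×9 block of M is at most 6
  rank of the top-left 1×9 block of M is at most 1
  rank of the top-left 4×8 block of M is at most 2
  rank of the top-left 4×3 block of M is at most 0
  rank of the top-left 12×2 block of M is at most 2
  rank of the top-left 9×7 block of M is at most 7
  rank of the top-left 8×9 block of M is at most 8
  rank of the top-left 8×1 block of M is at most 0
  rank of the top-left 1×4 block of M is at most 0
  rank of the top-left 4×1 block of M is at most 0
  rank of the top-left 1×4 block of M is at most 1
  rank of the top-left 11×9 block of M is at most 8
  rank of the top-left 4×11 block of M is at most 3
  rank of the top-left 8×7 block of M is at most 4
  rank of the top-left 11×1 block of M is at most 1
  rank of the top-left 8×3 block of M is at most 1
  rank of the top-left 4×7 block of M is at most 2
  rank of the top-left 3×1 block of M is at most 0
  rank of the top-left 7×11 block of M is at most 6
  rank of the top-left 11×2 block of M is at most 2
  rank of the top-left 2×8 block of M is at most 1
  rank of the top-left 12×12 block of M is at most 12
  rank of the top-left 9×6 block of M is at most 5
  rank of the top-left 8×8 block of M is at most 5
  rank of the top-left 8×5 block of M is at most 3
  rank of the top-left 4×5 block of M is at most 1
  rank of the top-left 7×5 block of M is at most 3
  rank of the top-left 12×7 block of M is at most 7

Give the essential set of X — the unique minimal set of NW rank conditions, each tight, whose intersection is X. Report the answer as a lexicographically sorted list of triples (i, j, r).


Propagating the 45 rank bounds to every northwest block:

  i=1: 0 | 0 | 0 | 0 | 0 | 1 | 1 | 1 | 1 | 1 | 1 | 1
  i=2: 0 | 0 | 0 | 0 | 0 | 1 | 1 | 1 | 2 | 2 | 2 | 2
  i=3: 0 | 0 | 0 | 1 | 1 | 2 | 2 | 2 | 3 | 3 | 3 | 3
  i=4: 0 | 0 | 0 | 1 | 1 | 2 | 2 | 2 | 3 | 3 | 3 | 4
  i=5: 0 | 1 | 1 | 2 | 2 | 3 | 3 | 3 | 4 | 4 | 4 | 5
  i=6: 0 | 1 | 1 | 2 | 2 | 3 | 3 | 4 | 5 | 5 | 5 | 6
  i=7: 0 | 1 | 1 | 2 | 3 | 4 | 4 | 5 | 6 | 6 | 6 | 7
  i=8: 0 | 1 | 1 | 2 | 3 | 4 | 4 | 5 | 6 | 7 | 7 | 8
  i=9: 1 | 2 | 2 | 3 | 4 | 5 | 5 | 6 | 7 | 8 | 8 | 9
  i=10: 1 | 2 | 2 | 3 | 4 | 5 | 6 | 7 | 8 | 9 | 9 | 10
  i=11: 1 | 2 | 2 | 3 | 4 | 5 | 6 | 7 | 8 | 9 | 10 | 11
  i=12: 1 | 2 | 3 | 4 | 5 | 6 | 7 | 8 | 9 | 10 | 11 | 12

second differences of R give the permutation w = (6, 9, 4, 12, 2, 8, 5, 10, 1, 7, 11, 3).

|D(w)|=35, |Ess(w)|=12:

[(2, 5, 0), (2, 8, 1), (4, 3, 0), (4, 5, 1), (4, 8, 2), (4, 11, 3), (6, 5, 2), (6, 7, 3), (8, 1, 0), (8, 3, 1), (8, 7, 4), (11, 3, 2)]


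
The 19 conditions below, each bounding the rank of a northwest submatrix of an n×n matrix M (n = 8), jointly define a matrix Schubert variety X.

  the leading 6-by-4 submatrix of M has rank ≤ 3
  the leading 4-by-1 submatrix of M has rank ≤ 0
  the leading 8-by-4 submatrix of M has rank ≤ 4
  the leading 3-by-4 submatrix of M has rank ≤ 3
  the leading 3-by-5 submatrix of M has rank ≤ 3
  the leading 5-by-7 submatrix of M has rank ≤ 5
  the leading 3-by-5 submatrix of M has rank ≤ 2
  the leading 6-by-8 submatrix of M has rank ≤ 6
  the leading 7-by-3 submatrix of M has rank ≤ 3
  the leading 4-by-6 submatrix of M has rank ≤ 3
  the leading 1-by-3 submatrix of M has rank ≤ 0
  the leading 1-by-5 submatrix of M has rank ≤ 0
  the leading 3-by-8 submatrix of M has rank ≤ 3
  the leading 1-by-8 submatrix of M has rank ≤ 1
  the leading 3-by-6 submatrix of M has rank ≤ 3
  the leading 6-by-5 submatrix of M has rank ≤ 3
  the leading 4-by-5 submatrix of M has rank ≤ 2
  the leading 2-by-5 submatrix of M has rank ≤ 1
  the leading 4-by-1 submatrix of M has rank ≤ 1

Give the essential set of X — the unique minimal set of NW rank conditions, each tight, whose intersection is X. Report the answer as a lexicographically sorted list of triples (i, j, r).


Rank table r_w(8×8) implied by the 19 constraints:

  0 0 0 0 0 1 1 1
  0 1 1 1 1 2 2 2
  0 1 2 2 2 3 3 3
  0 1 2 2 2 3 4 4
  1 2 3 3 3 4 5 5
  1 2 3 3 3 4 5 6
  1 2 3 4 4 5 6 7
  1 2 3 4 5 6 7 8

second differences of R give the permutation w = (6, 2, 3, 7, 1, 8, 4, 5).

ℓ(w)=12; the 4 essential cells (i,j,r):

[(1, 5, 0), (4, 1, 0), (4, 5, 2), (6, 5, 3)]


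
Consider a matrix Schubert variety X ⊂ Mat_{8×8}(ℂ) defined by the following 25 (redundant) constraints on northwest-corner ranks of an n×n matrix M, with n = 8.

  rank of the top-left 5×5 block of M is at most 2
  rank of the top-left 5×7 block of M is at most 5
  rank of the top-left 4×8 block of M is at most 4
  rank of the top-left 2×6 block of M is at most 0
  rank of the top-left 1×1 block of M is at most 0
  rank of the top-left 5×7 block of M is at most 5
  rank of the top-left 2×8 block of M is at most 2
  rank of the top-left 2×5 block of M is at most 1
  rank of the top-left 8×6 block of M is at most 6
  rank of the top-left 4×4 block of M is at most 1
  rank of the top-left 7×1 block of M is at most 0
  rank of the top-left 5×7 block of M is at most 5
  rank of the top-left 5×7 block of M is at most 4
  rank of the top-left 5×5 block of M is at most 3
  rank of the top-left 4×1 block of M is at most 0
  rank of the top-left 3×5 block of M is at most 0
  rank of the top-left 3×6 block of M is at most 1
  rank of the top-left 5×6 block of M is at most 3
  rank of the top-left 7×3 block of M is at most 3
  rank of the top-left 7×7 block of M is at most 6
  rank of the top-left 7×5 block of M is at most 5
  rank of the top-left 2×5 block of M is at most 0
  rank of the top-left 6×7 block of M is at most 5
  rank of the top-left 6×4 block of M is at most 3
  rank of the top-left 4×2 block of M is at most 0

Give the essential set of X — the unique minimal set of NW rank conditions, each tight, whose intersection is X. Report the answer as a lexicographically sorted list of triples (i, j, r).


Rank table r_w(8×8) implied by the 25 constraints:

  i=1: 0 0 0 0 0 0 1 1
  i=2: 0 0 0 0 0 0 1 2
  i=3: 0 0 0 0 0 1 2 3
  i=4: 0 0 1 1 1 2 3 4
  i=5: 0 1 2 2 2 3 4 5
  i=6: 0 1 2 3 3 4 5 6
  i=7: 0 1 2 3 4 5 6 7
  i=8: 1 2 3 4 5 6 7 8

hence w(1..8) = (7, 8, 6, 3, 2, 4, 5, 1).

Rothe diagram D(w) (22 cells), 4 SE-corners (essential conditions):

[(2, 6, 0), (3, 5, 0), (4, 2, 0), (7, 1, 0)]


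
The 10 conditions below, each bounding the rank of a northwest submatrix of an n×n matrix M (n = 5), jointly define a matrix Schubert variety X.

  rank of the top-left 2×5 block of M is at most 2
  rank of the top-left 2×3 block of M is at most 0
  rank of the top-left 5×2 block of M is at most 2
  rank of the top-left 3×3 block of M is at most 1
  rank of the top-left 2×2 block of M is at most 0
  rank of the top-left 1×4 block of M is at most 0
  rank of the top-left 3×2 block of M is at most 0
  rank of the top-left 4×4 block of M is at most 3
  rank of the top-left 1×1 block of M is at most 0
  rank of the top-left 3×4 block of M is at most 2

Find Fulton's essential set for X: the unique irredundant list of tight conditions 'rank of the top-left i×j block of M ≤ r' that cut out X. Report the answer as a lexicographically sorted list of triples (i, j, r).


Rank table r_w(5×5) implied by the 10 constraints:

  row 1: 0, 0, 0, 0, 1
  row 2: 0, 0, 0, 1, 2
  row 3: 0, 0, 1, 2, 3
  row 4: 1, 1, 2, 3, 4
  row 5: 1, 2, 3, 4, 5

so w = (5, 4, 3, 1, 2).

|D(w)|=9, |Ess(w)|=3:

[(1, 4, 0), (2, 3, 0), (3, 2, 0)]


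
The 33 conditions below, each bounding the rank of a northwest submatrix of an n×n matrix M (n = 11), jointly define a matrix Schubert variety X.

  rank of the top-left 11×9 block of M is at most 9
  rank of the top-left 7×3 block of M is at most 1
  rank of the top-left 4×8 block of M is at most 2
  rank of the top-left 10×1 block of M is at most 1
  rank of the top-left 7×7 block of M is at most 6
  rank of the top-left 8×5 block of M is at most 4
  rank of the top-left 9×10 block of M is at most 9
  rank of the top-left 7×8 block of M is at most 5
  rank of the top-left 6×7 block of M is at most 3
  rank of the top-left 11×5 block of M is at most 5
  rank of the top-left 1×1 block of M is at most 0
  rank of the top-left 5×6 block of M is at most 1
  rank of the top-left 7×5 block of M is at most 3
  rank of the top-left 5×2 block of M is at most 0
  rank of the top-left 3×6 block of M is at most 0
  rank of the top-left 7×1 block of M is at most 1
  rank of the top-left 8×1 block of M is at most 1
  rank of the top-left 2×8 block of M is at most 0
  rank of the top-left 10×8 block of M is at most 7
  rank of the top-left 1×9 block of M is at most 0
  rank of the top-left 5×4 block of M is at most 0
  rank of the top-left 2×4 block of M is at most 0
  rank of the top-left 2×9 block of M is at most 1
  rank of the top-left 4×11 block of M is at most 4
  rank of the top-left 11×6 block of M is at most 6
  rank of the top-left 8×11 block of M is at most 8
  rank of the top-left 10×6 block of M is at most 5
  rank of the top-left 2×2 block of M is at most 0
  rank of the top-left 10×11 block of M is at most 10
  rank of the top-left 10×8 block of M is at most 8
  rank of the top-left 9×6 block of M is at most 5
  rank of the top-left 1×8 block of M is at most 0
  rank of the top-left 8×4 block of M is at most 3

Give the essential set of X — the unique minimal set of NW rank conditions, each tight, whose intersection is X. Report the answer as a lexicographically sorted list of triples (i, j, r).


Computing R[i][j] = min implied NW-rank bound (n=11, 33 conditions):

  row 1: 0 0 0 0 0 0 0 0 0 1 1
  row 2: 0 0 0 0 0 0 0 0 1 2 2
  row 3: 0 0 0 0 0 0 1 1 2 3 3
  row 4: 0 0 0 0 1 1 2 2 3 4 4
  row 5: 0 0 0 0 1 1 2 3 4 5 5
  row 6: 1 1 1 1 2 2 3 4 5 6 6
  row 7: 1 1 1 2 3 3 4 5 6 7 7
  row 8: 1 2 2 3 4 4 5 6 7 8 8
  row 9: 1 2 3 4 5 5 6 7 8 9 9
  row 10: 1 2 3 4 5 5 6 7 8 9 10
  row 11: 1 2 3 4 5 6 7 8 9 10 11

hence w(1..11) = (10, 9, 7, 5, 8, 1, 4, 2, 3, 11, 6).

|D(w)|=35, |Ess(w)|=7:

[(1, 9, 0), (2, 8, 0), (3, 6, 0), (5, 4, 0), (5, 6, 1), (7, 3, 1), (10, 6, 5)]


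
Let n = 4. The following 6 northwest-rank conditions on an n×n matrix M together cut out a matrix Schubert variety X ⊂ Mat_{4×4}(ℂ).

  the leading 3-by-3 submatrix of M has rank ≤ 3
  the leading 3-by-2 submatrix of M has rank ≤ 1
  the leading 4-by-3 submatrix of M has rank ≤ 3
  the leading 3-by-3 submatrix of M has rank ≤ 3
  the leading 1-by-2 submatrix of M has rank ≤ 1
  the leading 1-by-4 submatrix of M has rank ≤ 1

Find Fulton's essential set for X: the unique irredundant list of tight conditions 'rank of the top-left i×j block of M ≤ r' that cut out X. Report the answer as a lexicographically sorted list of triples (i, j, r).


Propagating the 6 rank bounds to every northwest block:

  row 1: 1 1 1 1
  row 2: 1 1 2 2
  row 3: 1 1 2 3
  row 4: 1 2 3 4

hence w(1..4) = (1, 3, 4, 2).

Rothe diagram D(w) (2 cells), 1 SE-corner (essential condition):

[(3, 2, 1)]


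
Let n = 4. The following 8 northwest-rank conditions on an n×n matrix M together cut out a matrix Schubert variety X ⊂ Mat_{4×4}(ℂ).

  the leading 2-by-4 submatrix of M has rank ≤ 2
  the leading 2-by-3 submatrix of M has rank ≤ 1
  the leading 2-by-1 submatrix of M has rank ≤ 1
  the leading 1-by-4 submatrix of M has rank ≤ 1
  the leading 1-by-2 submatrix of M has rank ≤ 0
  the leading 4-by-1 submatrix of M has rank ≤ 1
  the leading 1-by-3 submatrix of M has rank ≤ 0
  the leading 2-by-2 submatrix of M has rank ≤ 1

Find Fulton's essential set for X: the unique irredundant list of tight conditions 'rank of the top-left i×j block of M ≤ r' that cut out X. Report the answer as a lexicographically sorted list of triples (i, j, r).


Reconstructing r_w from the 8 given conditions:

  i=1: 0  0  0  1
  i=2: 1  1  1  2
  i=3: 1  2  2  3
  i=4: 1  2  3  4

hence w(1..4) = (4, 1, 2, 3).

|D(w)|=3, |Ess(w)|=1:

[(1, 3, 0)]


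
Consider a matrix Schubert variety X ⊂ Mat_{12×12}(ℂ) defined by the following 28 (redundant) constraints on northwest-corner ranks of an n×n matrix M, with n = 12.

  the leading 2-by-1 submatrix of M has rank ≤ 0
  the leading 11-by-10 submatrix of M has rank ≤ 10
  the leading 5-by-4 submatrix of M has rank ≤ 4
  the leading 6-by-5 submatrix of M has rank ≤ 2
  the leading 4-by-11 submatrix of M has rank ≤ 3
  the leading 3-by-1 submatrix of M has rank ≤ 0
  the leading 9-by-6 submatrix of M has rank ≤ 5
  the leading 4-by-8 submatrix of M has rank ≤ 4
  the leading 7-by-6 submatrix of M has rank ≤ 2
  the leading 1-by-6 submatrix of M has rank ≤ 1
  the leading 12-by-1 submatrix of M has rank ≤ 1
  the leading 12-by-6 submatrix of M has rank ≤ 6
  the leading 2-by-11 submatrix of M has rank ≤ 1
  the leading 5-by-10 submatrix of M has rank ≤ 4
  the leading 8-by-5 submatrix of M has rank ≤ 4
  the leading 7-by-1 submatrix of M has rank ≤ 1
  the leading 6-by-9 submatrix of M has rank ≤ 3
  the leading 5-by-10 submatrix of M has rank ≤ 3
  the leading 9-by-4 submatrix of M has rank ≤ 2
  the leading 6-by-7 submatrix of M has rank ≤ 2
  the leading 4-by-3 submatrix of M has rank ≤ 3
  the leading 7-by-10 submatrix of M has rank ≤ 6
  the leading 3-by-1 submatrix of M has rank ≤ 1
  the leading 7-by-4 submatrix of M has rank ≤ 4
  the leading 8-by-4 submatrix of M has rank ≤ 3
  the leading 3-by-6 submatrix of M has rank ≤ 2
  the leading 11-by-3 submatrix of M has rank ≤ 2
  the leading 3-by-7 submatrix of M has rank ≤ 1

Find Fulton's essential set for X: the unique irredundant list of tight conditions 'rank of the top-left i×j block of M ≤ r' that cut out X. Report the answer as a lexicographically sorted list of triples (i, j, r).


Recovering R(i,j) via the rank-extension bound from the 28 conditions:

  0 | 1 | 1 | 1 | 1 | 1 | 1 | 1 | 1 | 1 | 1 | 1
  0 | 1 | 1 | 1 | 1 | 1 | 1 | 1 | 1 | 1 | 1 | 2
  0 | 1 | 1 | 1 | 1 | 1 | 1 | 2 | 2 | 2 | 2 | 3
  1 | 2 | 2 | 2 | 2 | 2 | 2 | 3 | 3 | 3 | 3 | 4
  1 | 2 | 2 | 2 | 2 | 2 | 2 | 3 | 3 | 3 | 4 | 5
  1 | 2 | 2 | 2 | 2 | 2 | 2 | 3 | 3 | 4 | 5 | 6
  1 | 2 | 2 | 2 | 2 | 2 | 3 | 4 | 4 | 5 | 6 | 7
  1 | 2 | 2 | 2 | 3 | 3 | 4 | 5 | 5 | 6 | 7 | 8
  1 | 2 | 2 | 2 | 3 | 4 | 5 | 6 | 6 | 7 | 8 | 9
  1 | 2 | 2 | 3 | 4 | 5 | 6 | 7 | 7 | 8 | 9 | 10
  1 | 2 | 2 | 3 | 4 | 5 | 6 | 7 | 8 | 9 | 10 | 11
  1 | 2 | 3 | 4 | 5 | 6 | 7 | 8 | 9 | 10 | 11 | 12

second differences of R give the permutation w = (2, 12, 8, 1, 11, 10, 7, 5, 6, 4, 9, 3).

|D(w)|=40, |Ess(w)|=9:

[(2, 11, 1), (3, 1, 0), (3, 7, 1), (5, 10, 3), (6, 7, 2), (6, 9, 3), (7, 6, 2), (9, 4, 2), (11, 3, 2)]


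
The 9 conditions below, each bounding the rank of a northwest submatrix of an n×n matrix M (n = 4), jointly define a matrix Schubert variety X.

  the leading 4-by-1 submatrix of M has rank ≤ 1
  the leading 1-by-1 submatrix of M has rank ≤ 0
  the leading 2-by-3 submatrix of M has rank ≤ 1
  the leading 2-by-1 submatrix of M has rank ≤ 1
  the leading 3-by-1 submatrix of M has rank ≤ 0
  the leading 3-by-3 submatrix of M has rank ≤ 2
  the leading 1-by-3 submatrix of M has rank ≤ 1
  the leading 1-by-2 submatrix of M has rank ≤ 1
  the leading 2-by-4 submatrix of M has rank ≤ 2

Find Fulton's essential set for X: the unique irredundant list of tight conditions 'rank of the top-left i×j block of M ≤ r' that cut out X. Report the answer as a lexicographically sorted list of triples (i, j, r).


Propagating the 9 rank bounds to every northwest block:

  R[1]: 0 1 1 1
  R[2]: 0 1 1 2
  R[3]: 0 1 2 3
  R[4]: 1 2 3 4

so w = (2, 4, 3, 1).

|D(w)|=4, |Ess(w)|=2:

[(2, 3, 1), (3, 1, 0)]


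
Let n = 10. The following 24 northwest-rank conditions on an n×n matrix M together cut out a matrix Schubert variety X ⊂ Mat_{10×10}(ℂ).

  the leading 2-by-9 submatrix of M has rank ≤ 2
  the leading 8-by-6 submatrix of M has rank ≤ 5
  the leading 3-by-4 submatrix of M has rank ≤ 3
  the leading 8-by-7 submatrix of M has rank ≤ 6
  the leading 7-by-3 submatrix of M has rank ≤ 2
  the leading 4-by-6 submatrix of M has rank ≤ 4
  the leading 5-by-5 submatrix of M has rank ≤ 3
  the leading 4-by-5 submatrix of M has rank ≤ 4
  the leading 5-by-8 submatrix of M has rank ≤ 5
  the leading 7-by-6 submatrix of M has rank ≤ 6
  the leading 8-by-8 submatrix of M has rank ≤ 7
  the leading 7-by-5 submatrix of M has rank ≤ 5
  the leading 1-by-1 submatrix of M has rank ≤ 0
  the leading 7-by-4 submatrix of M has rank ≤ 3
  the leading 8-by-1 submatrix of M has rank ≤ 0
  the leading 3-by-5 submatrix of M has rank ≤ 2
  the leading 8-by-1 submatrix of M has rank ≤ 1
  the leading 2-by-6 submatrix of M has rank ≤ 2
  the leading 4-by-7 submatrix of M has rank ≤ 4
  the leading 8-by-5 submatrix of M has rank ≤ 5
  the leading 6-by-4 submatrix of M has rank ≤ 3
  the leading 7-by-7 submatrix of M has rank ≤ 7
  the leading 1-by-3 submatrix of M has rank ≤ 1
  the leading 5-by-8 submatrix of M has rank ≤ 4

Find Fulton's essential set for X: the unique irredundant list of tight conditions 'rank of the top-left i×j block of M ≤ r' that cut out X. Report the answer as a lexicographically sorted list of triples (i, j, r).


Reconstructing r_w from the 24 given conditions:

  i=1: 0 | 1 | 1 | 1 | 1 | 1 | 1 | 1 | 1 | 1
  i=2: 0 | 1 | 2 | 2 | 2 | 2 | 2 | 2 | 2 | 2
  i=3: 0 | 1 | 2 | 2 | 2 | 3 | 3 | 3 | 3 | 3
  i=4: 0 | 1 | 2 | 3 | 3 | 4 | 4 | 4 | 4 | 4
  i=5: 0 | 1 | 2 | 3 | 3 | 4 | 4 | 4 | 5 | 5
  i=6: 0 | 1 | 2 | 3 | 4 | 5 | 5 | 5 | 6 | 6
  i=7: 0 | 1 | 2 | 3 | 4 | 5 | 6 | 6 | 7 | 7
  i=8: 0 | 1 | 2 | 3 | 4 | 5 | 6 | 7 | 8 | 8
  i=9: 1 | 2 | 3 | 4 | 5 | 6 | 7 | 8 | 9 | 9
  i=10: 1 | 2 | 3 | 4 | 5 | 6 | 7 | 8 | 9 | 10

reading off 1-entries of Δ²R: w = (2, 3, 6, 4, 9, 5, 7, 8, 1, 10).

ℓ(w)=13; the 4 essential cells (i,j,r):

[(3, 5, 2), (5, 5, 3), (5, 8, 4), (8, 1, 0)]


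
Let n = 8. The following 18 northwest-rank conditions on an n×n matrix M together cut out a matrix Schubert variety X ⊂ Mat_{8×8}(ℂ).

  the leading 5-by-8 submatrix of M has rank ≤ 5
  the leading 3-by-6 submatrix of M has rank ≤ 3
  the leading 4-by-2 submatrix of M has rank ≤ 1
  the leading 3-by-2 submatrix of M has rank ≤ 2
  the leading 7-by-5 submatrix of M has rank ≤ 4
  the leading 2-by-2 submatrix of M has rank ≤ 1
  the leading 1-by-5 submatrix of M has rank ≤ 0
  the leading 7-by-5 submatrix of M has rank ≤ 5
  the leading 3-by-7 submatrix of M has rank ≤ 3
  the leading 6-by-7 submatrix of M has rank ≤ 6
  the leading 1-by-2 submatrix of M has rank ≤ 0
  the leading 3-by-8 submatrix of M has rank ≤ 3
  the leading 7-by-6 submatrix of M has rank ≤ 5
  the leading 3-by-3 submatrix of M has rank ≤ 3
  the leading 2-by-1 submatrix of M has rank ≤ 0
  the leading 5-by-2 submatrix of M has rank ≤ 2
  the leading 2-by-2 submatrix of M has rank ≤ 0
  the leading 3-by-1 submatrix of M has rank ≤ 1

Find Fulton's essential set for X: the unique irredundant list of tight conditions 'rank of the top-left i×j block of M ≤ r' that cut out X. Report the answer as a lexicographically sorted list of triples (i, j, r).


The tightest implied rank at each (i,j), from the 18 conditions:

  row 1: 0 | 0 | 0 | 0 | 0 | 1 | 1 | 1
  row 2: 0 | 0 | 1 | 1 | 1 | 2 | 2 | 2
  row 3: 1 | 1 | 2 | 2 | 2 | 3 | 3 | 3
  row 4: 1 | 1 | 2 | 3 | 3 | 4 | 4 | 4
  row 5: 1 | 2 | 3 | 4 | 4 | 5 | 5 | 5
  row 6: 1 | 2 | 3 | 4 | 4 | 5 | 6 | 6
  row 7: 1 | 2 | 3 | 4 | 4 | 5 | 6 | 7
  row 8: 1 | 2 | 3 | 4 | 5 | 6 | 7 | 8

giving w = (6, 3, 1, 4, 2, 7, 8, 5) via Δ²R.

ℓ(w)=10; the 4 essential cells (i,j,r):

[(1, 5, 0), (2, 2, 0), (4, 2, 1), (7, 5, 4)]


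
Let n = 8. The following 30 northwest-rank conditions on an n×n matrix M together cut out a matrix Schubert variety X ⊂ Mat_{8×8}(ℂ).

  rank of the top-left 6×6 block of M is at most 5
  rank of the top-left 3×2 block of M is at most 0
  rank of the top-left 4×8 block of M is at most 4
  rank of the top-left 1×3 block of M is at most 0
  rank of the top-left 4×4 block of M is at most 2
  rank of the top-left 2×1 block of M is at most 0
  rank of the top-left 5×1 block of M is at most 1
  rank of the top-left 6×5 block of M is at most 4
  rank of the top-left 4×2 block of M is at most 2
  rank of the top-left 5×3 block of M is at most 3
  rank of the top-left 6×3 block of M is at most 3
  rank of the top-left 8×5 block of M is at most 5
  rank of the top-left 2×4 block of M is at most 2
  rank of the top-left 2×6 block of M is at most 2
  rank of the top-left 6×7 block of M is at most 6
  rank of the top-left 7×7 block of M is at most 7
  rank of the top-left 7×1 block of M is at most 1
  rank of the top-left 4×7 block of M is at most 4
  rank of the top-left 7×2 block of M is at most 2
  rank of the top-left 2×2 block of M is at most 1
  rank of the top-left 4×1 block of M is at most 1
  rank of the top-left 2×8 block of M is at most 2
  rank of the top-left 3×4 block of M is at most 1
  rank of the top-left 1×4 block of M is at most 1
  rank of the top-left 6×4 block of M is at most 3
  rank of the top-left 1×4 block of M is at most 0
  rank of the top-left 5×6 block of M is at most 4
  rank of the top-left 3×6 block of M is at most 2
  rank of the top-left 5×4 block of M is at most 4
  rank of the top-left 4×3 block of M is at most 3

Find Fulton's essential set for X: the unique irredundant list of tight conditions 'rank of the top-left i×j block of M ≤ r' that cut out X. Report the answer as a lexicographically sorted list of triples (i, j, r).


Recovering R(i,j) via the rank-extension bound from the 30 conditions:

  R[1]: 0 | 0 | 0 | 0 | 1 | 1 | 1 | 1
  R[2]: 0 | 0 | 1 | 1 | 2 | 2 | 2 | 2
  R[3]: 0 | 0 | 1 | 1 | 2 | 2 | 3 | 3
  R[4]: 1 | 1 | 2 | 2 | 3 | 3 | 4 | 4
  R[5]: 1 | 2 | 3 | 3 | 4 | 4 | 5 | 5
  R[6]: 1 | 2 | 3 | 3 | 4 | 5 | 6 | 6
  R[7]: 1 | 2 | 3 | 4 | 5 | 6 | 7 | 7
  R[8]: 1 | 2 | 3 | 4 | 5 | 6 | 7 | 8

second differences of R give the permutation w = (5, 3, 7, 1, 2, 6, 4, 8).

|D(w)|=11, |Ess(w)|=5:

[(1, 4, 0), (3, 2, 0), (3, 4, 1), (3, 6, 2), (6, 4, 3)]


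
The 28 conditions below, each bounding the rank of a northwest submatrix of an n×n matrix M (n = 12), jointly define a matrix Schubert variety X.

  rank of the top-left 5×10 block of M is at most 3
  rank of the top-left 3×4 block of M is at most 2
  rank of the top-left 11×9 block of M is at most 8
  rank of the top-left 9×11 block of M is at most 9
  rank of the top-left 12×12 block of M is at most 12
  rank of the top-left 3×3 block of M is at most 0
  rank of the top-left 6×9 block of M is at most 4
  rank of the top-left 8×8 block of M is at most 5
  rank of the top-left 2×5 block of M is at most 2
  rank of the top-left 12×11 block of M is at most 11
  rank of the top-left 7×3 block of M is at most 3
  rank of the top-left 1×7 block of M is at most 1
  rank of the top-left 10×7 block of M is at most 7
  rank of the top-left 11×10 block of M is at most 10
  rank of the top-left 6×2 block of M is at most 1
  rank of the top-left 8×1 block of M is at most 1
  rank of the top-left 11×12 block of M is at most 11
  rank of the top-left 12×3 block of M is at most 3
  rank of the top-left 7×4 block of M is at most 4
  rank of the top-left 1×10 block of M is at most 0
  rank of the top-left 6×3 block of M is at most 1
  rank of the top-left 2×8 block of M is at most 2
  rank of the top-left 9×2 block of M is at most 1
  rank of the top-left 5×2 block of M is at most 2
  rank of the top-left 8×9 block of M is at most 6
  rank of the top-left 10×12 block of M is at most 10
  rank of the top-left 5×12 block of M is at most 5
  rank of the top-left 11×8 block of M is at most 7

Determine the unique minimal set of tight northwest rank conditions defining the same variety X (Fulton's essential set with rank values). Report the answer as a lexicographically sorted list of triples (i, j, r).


Recovering R(i,j) via the rank-extension bound from the 28 conditions:

  0  0  0  0  0  0  0  0  0  0  1  1
  0  0  0  1  1  1  1  1  1  1  2  2
  0  0  0  1  2  2  2  2  2  2  3  3
  1  1  1  2  3  3  3  3  3  3  4  4
  1  1  1  2  3  3  3  3  3  3  4  5
  1  1  1  2  3  4  4  4  4  4  5  6
  1  1  2  3  4  5  5  5  5  5  6  7
  1  1  2  3  4  5  5  5  6  6  7  8
  1  1  2  3  4  5  6  6  7  7  8  9
  1  2  3  4  5  6  7  7  8  8  9  10
  1  2  3  4  5  6  7  7  8  9  10  11
  1  2  3  4  5  6  7  8  9  10  11  12

giving w = (11, 4, 5, 1, 12, 6, 3, 9, 7, 2, 10, 8) via Δ²R.

Fulton essential set (7 of the 31 Rothe cells):

[(1, 10, 0), (3, 3, 0), (5, 10, 3), (6, 3, 1), (8, 8, 5), (9, 2, 1), (11, 8, 7)]


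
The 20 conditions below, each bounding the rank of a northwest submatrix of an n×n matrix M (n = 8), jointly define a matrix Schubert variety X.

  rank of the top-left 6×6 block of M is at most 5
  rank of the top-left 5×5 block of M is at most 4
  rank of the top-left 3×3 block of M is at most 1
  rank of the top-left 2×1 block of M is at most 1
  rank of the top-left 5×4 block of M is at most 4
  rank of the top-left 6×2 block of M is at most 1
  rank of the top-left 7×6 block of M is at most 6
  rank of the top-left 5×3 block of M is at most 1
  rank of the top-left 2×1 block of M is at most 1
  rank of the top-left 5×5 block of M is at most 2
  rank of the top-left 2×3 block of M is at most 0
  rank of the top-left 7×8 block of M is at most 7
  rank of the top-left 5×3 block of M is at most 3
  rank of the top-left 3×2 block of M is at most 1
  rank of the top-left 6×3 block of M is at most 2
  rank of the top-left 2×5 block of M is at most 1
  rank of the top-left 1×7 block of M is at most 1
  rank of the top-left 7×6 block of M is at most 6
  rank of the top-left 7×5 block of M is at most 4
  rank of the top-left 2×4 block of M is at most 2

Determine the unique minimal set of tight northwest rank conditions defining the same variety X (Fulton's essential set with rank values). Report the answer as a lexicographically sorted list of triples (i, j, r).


Reconstructing r_w from the 20 given conditions:

  row 1: 0 0 0 1 1 1 1 1
  row 2: 0 0 0 1 1 2 2 2
  row 3: 1 1 1 2 2 3 3 3
  row 4: 1 1 1 2 2 3 4 4
  row 5: 1 1 1 2 2 3 4 5
  row 6: 1 1 2 3 3 4 5 6
  row 7: 1 2 3 4 4 5 6 7
  row 8: 1 2 3 4 5 6 7 8

second differences of R give the permutation w = (4, 6, 1, 7, 8, 3, 2, 5).

|D(w)|=14, |Ess(w)|=5:

[(2, 3, 0), (2, 5, 1), (5, 3, 1), (5, 5, 2), (6, 2, 1)]


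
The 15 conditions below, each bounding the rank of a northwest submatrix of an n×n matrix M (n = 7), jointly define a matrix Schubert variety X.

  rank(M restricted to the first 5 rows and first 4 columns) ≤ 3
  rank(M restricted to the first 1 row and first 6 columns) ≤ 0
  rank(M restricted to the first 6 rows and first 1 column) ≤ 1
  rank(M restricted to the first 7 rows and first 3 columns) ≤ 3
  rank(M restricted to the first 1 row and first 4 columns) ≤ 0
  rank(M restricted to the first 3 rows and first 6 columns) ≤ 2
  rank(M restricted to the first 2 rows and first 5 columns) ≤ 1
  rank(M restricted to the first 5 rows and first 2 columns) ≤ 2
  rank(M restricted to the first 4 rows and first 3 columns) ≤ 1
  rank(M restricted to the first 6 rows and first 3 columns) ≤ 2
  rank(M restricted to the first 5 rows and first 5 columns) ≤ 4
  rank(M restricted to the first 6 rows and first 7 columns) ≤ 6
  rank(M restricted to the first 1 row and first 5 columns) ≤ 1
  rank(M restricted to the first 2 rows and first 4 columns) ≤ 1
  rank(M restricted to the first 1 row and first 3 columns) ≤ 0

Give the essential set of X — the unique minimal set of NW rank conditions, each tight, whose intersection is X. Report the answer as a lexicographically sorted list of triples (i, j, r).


Computing R[i][j] = min implied NW-rank bound (n=7, 15 conditions):

  R[1]: 0  0  0  0  0  0  1
  R[2]: 1  1  1  1  1  1  2
  R[3]: 1  1  1  2  2  2  3
  R[4]: 1  1  1  2  3  3  4
  R[5]: 1  2  2  3  4  4  5
  R[6]: 1  2  2  3  4  5  6
  R[7]: 1  2  3  4  5  6  7

so w = (7, 1, 4, 5, 2, 6, 3).

Fulton essential set (3 of the 11 Rothe cells):

[(1, 6, 0), (4, 3, 1), (6, 3, 2)]


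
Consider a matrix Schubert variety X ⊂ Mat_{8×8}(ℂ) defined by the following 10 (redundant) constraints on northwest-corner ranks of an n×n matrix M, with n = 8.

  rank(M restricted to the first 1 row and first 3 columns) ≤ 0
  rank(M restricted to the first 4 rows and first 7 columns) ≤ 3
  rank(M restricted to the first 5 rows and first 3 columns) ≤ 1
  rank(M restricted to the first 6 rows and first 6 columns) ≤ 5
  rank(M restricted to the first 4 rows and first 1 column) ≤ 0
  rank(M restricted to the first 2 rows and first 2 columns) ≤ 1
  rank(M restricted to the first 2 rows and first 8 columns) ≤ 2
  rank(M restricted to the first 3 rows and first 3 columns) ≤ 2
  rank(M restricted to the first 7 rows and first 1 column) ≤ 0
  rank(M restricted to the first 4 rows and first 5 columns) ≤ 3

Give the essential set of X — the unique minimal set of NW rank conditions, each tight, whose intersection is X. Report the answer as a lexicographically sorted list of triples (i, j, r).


Computing R[i][j] = min implied NW-rank bound (n=8, 10 conditions):

  row 1: 0, 0, 0, 1, 1, 1, 1, 1
  row 2: 0, 1, 1, 2, 2, 2, 2, 2
  row 3: 0, 1, 1, 2, 3, 3, 3, 3
  row 4: 0, 1, 1, 2, 3, 3, 3, 4
  row 5: 0, 1, 1, 2, 3, 4, 4, 5
  row 6: 0, 1, 2, 3, 4, 5, 5, 6
  row 7: 0, 1, 2, 3, 4, 5, 6, 7
  row 8: 1, 2, 3, 4, 5, 6, 7, 8

giving w = (4, 2, 5, 8, 6, 3, 7, 1) via Δ²R.

Fulton essential set (4 of the 14 Rothe cells):

[(1, 3, 0), (4, 7, 3), (5, 3, 1), (7, 1, 0)]


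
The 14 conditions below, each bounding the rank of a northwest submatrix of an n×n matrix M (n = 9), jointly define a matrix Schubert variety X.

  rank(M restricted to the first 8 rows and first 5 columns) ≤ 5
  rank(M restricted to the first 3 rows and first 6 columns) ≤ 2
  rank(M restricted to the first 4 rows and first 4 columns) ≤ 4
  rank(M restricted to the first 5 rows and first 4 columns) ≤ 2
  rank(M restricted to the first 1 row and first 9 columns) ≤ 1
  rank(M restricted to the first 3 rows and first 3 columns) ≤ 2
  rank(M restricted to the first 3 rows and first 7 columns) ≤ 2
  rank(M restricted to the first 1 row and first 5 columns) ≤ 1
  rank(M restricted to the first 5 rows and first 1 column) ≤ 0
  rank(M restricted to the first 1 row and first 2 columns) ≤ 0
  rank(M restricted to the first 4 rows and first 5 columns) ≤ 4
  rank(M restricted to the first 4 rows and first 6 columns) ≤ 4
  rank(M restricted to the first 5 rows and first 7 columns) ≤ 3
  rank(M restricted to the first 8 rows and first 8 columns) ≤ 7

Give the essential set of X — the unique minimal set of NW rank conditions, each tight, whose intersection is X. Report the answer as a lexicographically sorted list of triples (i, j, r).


Reconstructing r_w from the 14 given conditions:

  row 1: 0, 0, 1, 1, 1, 1, 1, 1, 1
  row 2: 0, 1, 2, 2, 2, 2, 2, 2, 2
  row 3: 0, 1, 2, 2, 2, 2, 2, 3, 3
  row 4: 0, 1, 2, 2, 3, 3, 3, 4, 4
  row 5: 0, 1, 2, 2, 3, 3, 3, 4, 5
  row 6: 1, 2, 3, 3, 4, 4, 4, 5, 6
  row 7: 1, 2, 3, 4, 5, 5, 5, 6, 7
  row 8: 1, 2, 3, 4, 5, 6, 6, 7, 8
  row 9: 1, 2, 3, 4, 5, 6, 7, 8, 9

giving w = (3, 2, 8, 5, 9, 1, 4, 6, 7) via Δ²R.

|D(w)|=14, |Ess(w)|=5:

[(1, 2, 0), (3, 7, 2), (5, 1, 0), (5, 4, 2), (5, 7, 3)]


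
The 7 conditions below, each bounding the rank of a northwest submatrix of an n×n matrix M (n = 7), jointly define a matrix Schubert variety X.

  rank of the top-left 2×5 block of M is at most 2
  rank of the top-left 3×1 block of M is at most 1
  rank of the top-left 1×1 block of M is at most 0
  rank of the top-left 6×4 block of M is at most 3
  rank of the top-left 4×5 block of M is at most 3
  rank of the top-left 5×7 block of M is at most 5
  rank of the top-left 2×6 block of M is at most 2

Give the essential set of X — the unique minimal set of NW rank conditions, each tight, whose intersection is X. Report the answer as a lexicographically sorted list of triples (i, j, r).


Reconstructing r_w from the 7 given conditions:

  R[1]: 0 | 1 | 1 | 1 | 1 | 1 | 1
  R[2]: 1 | 2 | 2 | 2 | 2 | 2 | 2
  R[3]: 1 | 2 | 3 | 3 | 3 | 3 | 3
  R[4]: 1 | 2 | 3 | 3 | 3 | 4 | 4
  R[5]: 1 | 2 | 3 | 3 | 4 | 5 | 5
  R[6]: 1 | 2 | 3 | 3 | 4 | 5 | 6
  R[7]: 1 | 2 | 3 | 4 | 5 | 6 | 7

so w = (2, 1, 3, 6, 5, 7, 4).

Fulton essential set (3 of the 5 Rothe cells):

[(1, 1, 0), (4, 5, 3), (6, 4, 3)]


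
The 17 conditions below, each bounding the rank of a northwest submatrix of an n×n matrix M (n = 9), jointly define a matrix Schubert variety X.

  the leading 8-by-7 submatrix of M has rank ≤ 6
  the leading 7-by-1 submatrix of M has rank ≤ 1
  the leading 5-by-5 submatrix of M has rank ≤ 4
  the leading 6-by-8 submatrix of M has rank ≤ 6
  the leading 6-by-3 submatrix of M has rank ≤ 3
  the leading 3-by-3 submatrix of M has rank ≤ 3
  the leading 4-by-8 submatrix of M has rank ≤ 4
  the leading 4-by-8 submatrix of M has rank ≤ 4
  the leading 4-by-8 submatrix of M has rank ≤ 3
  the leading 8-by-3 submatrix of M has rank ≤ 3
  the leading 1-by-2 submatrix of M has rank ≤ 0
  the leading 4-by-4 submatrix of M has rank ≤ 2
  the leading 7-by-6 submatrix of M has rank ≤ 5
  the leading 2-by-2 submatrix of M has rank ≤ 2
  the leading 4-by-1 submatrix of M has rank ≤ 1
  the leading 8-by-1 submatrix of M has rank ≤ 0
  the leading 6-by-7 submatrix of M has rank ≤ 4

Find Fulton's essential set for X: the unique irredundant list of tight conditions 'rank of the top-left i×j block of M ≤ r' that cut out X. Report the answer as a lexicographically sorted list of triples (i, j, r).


Rank table r_w(9×9) implied by the 17 constraints:

  i=1: 0  0  1  1  1  1  1  1  1
  i=2: 0  1  2  2  2  2  2  2  2
  i=3: 0  1  2  2  3  3  3  3  3
  i=4: 0  1  2  2  3  3  3  3  4
  i=5: 0  1  2  3  4  4  4  4  5
  i=6: 0  1  2  3  4  4  4  5  6
  i=7: 0  1  2  3  4  5  5  6  7
  i=8: 0  1  2  3  4  5  6  7  8
  i=9: 1  2  3  4  5  6  7  8  9

hence w(1..9) = (3, 2, 5, 9, 4, 8, 6, 7, 1).

Fulton essential set (5 of the 16 Rothe cells):

[(1, 2, 0), (4, 4, 2), (4, 8, 3), (6, 7, 4), (8, 1, 0)]


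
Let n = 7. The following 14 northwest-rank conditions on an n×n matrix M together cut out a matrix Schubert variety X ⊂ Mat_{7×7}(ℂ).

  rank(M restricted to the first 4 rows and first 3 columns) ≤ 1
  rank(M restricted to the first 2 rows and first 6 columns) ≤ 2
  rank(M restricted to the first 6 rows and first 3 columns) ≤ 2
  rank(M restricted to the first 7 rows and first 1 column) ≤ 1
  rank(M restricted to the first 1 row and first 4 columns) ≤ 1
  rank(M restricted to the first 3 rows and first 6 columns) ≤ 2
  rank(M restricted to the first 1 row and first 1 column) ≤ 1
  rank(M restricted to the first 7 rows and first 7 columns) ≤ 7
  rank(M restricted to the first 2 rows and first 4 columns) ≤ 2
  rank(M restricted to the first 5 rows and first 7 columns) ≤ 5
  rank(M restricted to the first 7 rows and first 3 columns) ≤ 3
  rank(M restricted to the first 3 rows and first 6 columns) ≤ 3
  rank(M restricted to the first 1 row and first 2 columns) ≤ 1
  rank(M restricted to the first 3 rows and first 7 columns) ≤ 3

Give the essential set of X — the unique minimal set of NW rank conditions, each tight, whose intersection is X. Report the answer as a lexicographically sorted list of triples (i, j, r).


Reconstructing r_w from the 14 given conditions:

  row 1: 1 1 1 1 1 1 1
  row 2: 1 1 1 2 2 2 2
  row 3: 1 1 1 2 2 2 3
  row 4: 1 1 1 2 3 3 4
  row 5: 1 2 2 3 4 4 5
  row 6: 1 2 2 3 4 5 6
  row 7: 1 2 3 4 5 6 7

giving w = (1, 4, 7, 5, 2, 6, 3) via Δ²R.

ℓ(w)=9; the 3 essential cells (i,j,r):

[(3, 6, 2), (4, 3, 1), (6, 3, 2)]


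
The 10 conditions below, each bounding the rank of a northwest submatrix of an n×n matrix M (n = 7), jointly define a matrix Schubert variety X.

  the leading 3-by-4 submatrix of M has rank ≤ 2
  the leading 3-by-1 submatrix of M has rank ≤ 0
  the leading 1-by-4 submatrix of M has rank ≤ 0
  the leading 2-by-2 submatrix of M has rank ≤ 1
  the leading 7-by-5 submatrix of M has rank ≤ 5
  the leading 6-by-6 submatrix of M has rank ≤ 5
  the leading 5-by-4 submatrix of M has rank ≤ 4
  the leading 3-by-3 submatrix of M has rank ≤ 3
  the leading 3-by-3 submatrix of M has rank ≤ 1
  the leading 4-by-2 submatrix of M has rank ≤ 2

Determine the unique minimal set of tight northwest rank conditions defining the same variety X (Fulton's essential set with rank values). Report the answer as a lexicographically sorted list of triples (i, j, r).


Reconstructing r_w from the 10 given conditions:

  0 0 0 0 1 1 1
  0 1 1 1 2 2 2
  0 1 1 2 3 3 3
  1 2 2 3 4 4 4
  1 2 3 4 5 5 5
  1 2 3 4 5 5 6
  1 2 3 4 5 6 7

reading off 1-entries of Δ²R: w = (5, 2, 4, 1, 3, 7, 6).

ℓ(w)=8; the 4 essential cells (i,j,r):

[(1, 4, 0), (3, 1, 0), (3, 3, 1), (6, 6, 5)]


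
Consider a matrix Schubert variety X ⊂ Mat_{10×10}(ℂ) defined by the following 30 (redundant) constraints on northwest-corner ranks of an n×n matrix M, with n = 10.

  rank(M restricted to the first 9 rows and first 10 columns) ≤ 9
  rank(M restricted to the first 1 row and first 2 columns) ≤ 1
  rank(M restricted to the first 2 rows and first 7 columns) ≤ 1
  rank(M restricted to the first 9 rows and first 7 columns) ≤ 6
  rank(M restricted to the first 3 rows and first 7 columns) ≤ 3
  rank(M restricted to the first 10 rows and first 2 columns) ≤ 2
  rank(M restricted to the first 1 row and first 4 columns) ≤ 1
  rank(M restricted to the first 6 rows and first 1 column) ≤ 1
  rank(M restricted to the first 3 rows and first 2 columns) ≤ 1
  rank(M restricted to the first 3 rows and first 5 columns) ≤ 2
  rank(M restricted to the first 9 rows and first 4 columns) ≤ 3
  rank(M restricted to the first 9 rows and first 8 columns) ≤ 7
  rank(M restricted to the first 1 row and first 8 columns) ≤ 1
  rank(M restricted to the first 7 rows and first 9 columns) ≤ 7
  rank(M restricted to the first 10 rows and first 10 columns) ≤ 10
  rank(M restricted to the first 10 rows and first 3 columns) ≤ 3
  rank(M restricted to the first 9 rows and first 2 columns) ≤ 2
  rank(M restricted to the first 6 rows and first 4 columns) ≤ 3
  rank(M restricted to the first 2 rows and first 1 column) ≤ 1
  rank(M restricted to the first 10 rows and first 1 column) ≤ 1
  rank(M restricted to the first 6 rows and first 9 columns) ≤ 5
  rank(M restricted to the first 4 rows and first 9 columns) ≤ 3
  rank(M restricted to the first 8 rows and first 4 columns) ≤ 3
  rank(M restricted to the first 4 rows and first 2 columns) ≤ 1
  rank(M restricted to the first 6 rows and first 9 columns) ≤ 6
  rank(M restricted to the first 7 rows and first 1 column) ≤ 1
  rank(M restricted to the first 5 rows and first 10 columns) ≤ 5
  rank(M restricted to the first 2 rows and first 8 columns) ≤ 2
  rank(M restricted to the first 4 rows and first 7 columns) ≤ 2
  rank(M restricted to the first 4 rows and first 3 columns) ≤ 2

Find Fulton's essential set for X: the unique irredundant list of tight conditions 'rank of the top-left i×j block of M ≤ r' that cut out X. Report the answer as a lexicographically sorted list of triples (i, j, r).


Reconstructing r_w from the 30 given conditions:

  row 1: 1  1  1  1  1  1  1  1  1  1
  row 2: 1  1  1  1  1  1  1  2  2  2
  row 3: 1  1  2  2  2  2  2  3  3  3
  row 4: 1  1  2  2  2  2  2  3  3  4
  row 5: 1  2  3  3  3  3  3  4  4  5
  row 6: 1  2  3  3  4  4  4  5  5  6
  row 7: 1  2  3  3  4  5  5  6  6  7
  row 8: 1  2  3  3  4  5  6  7  7  8
  row 9: 1  2  3  3  4  5  6  7  8  9
  row 10: 1  2  3  4  5  6  7  8  9  10

reading off 1-entries of Δ²R: w = (1, 8, 3, 10, 2, 5, 6, 7, 9, 4).

5 SE-corners of the 17-cell Rothe diagram give Ess(w):

[(2, 7, 1), (4, 2, 1), (4, 7, 2), (4, 9, 3), (9, 4, 3)]
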